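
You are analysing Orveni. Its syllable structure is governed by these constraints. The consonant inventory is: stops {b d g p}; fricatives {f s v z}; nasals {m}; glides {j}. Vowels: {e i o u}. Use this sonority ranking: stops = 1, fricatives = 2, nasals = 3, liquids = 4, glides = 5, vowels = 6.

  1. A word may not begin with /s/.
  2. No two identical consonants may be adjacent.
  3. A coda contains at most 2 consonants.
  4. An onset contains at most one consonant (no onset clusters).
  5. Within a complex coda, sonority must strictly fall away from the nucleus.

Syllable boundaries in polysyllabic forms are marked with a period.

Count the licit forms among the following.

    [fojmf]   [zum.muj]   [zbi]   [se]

0

[fojmf] — violates constraint 3: syllable 1 coda /jmf/ has 3 consonants (> 2) → illicit
[zum.muj] — violates constraint 2: adjacent identical consonants /mm/ → illicit
[zbi] — violates constraint 4: syllable 1 onset /zb/ has 2 consonants (> 1) → illicit
[se] — violates constraint 1: word begins with /s/ → illicit
No form is licit → 0.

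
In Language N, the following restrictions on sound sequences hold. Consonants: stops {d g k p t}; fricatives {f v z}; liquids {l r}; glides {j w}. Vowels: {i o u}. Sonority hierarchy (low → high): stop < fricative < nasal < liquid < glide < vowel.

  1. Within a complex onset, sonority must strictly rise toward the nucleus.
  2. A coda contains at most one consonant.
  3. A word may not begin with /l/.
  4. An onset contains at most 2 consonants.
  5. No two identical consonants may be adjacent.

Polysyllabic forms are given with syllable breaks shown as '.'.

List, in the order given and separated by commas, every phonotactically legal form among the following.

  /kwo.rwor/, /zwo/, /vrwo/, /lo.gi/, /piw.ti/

/kwo.rwor/, /zwo/, /piw.ti/

/kwo.rwor/ — σ1 onset /kw/ (1→5 rises), coda /∅/ ok; σ2 onset /rw/ (4→5 rises), coda /r/ ok → phonotactically legal
/zwo/ — σ1 onset /zw/ (2→5 rises), coda /∅/ ok → phonotactically legal
/vrwo/ — violates constraint 4: syllable 1 onset /vrw/ has 3 consonants (> 2) → phonotactically illegal
/lo.gi/ — violates constraint 3: word begins with /l/ → phonotactically illegal
/piw.ti/ — σ1 onset /p/, coda /w/ ok; σ2 onset /t/, coda /∅/ ok → phonotactically legal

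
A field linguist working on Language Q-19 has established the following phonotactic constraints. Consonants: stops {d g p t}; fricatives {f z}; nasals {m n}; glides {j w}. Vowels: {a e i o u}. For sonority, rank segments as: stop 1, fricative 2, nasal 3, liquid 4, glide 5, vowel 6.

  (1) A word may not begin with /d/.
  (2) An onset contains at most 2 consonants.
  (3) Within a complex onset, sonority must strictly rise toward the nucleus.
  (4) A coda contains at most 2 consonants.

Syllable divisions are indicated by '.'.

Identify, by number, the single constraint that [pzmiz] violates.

2

[pzmiz]: syllable 1 onset /pzm/ has 3 consonants (> 2).
This is a violation of constraint 2: "An onset contains at most 2 consonants."
The remaining constraints (1, 3, 4) are satisfied.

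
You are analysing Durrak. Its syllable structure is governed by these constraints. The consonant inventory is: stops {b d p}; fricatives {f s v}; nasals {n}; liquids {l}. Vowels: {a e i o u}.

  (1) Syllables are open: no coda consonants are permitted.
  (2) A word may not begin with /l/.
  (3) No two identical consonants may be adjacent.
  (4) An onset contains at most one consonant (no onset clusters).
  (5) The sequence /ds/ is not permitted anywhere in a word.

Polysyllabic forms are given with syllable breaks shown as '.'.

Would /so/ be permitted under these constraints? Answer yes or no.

/so/ — σ1 onset /s/, coda /∅/ ok → permitted

yes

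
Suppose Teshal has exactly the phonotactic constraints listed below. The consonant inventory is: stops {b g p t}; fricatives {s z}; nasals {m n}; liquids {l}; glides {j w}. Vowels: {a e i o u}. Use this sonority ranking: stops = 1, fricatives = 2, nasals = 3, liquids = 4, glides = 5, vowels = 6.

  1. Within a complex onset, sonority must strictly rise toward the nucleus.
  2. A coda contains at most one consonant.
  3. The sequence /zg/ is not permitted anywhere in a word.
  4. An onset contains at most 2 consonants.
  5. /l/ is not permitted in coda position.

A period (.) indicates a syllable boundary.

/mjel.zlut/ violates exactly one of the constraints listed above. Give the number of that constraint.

/mjel.zlut/: syllable 1 coda contains /l/.
This is a violation of constraint 5: "/l/ is not permitted in coda position."
The remaining constraints (1, 2, 3, 4) are satisfied.

5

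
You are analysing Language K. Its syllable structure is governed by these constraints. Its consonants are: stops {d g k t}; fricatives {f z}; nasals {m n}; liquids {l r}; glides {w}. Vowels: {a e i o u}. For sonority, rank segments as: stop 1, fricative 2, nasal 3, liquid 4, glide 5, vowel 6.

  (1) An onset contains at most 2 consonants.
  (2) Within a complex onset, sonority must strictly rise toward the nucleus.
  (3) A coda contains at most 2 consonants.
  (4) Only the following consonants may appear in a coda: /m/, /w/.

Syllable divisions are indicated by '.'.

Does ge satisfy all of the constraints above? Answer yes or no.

yes

ge — σ1 onset /g/, coda /∅/ ok → phonotactically legal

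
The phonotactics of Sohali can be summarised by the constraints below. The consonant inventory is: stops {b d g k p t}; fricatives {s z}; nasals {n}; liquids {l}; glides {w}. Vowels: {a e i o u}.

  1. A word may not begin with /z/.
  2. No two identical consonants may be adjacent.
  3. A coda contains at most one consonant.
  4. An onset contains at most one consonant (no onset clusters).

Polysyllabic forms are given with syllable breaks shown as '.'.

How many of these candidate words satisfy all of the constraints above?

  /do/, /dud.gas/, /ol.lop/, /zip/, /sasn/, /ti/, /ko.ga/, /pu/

/do/ — σ1 onset /d/, coda /∅/ ok → well-formed
/dud.gas/ — σ1 onset /d/, coda /d/ ok; σ2 onset /g/, coda /s/ ok → well-formed
/ol.lop/ — violates constraint 2: adjacent identical consonants /ll/ → ill-formed
/zip/ — violates constraint 1: word begins with /z/ → ill-formed
/sasn/ — violates constraint 3: syllable 1 coda /sn/ has 2 consonants (> 1) → ill-formed
/ti/ — σ1 onset /t/, coda /∅/ ok → well-formed
/ko.ga/ — σ1 onset /k/, coda /∅/ ok; σ2 onset /g/, coda /∅/ ok → well-formed
/pu/ — σ1 onset /p/, coda /∅/ ok → well-formed
Well-formed: /do/, /dud.gas/, /ti/, /ko.ga/, /pu/ → 5.

5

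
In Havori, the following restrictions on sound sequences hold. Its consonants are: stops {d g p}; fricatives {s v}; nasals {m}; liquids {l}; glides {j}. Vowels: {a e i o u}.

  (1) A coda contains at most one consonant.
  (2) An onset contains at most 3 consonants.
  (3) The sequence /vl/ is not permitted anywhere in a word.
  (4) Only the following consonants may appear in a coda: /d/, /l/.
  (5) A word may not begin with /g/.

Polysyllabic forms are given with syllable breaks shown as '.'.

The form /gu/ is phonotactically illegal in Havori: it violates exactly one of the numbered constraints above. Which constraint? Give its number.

/gu/: word begins with /g/.
This is a violation of constraint 5: "A word may not begin with /g/."
The remaining constraints (1, 2, 3, 4) are satisfied.

5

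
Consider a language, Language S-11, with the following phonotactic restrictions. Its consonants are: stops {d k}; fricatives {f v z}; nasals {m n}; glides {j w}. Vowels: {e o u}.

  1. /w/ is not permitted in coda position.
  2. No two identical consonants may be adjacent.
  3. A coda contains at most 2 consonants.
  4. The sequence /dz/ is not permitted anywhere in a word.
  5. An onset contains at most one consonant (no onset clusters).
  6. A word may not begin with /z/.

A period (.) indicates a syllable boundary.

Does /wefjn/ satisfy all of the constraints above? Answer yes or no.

/wefjn/ — violates constraint 3: syllable 1 coda /fjn/ has 3 consonants (> 2) → not permitted

no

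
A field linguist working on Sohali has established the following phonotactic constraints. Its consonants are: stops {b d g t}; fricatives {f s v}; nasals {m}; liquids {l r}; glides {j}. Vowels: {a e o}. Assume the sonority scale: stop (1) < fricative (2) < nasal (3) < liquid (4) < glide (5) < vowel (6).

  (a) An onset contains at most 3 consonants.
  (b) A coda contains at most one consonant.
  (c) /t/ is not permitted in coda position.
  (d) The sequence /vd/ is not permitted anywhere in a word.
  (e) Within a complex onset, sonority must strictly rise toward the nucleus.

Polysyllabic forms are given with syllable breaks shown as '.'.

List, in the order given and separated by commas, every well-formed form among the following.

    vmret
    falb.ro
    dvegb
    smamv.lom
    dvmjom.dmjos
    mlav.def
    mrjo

mrjo

vmret — violates constraint (c): syllable 1 coda contains /t/ → ill-formed
falb.ro — violates constraint (b): syllable 1 coda /lb/ has 2 consonants (> 1) → ill-formed
dvegb — violates constraint (b): syllable 1 coda /gb/ has 2 consonants (> 1) → ill-formed
smamv.lom — violates constraint (b): syllable 1 coda /mv/ has 2 consonants (> 1) → ill-formed
dvmjom.dmjos — violates constraint (a): syllable 1 onset /dvmj/ has 4 consonants (> 3) → ill-formed
mlav.def — violates constraint (d): contains banned sequence /vd/ → ill-formed
mrjo — σ1 onset /mrj/ (3→4→5 rises), coda /∅/ ok → well-formed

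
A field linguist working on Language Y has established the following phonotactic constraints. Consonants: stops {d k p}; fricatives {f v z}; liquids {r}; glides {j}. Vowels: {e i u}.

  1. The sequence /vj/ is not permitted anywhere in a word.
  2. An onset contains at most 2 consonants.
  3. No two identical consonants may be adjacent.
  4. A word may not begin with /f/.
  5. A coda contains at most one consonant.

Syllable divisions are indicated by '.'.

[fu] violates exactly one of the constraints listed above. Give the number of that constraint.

4

[fu]: word begins with /f/.
This is a violation of constraint 4: "A word may not begin with /f/."
The remaining constraints (1, 2, 3, 5) are satisfied.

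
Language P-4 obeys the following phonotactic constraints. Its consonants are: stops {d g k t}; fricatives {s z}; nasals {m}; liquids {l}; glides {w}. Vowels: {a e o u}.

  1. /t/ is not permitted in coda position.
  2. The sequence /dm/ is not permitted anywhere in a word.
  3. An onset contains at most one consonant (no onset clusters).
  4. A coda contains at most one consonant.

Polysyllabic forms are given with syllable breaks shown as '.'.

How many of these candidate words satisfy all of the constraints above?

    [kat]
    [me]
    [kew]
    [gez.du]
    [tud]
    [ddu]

[kat] — violates constraint 1: syllable 1 coda contains /t/ → illicit
[me] — σ1 onset /m/, coda /∅/ ok → licit
[kew] — σ1 onset /k/, coda /w/ ok → licit
[gez.du] — σ1 onset /g/, coda /z/ ok; σ2 onset /d/, coda /∅/ ok → licit
[tud] — σ1 onset /t/, coda /d/ ok → licit
[ddu] — violates constraint 3: syllable 1 onset /dd/ has 2 consonants (> 1) → illicit
Licit: [me], [kew], [gez.du], [tud] → 4.

4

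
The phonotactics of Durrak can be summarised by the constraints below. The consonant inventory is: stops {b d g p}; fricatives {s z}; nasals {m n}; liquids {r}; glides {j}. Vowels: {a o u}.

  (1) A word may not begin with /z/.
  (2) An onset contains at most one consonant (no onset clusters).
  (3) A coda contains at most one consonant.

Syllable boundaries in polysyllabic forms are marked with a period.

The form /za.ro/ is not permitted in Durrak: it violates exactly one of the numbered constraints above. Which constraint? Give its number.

1

/za.ro/: word begins with /z/.
This is a violation of constraint 1: "A word may not begin with /z/."
The remaining constraints (2, 3) are satisfied.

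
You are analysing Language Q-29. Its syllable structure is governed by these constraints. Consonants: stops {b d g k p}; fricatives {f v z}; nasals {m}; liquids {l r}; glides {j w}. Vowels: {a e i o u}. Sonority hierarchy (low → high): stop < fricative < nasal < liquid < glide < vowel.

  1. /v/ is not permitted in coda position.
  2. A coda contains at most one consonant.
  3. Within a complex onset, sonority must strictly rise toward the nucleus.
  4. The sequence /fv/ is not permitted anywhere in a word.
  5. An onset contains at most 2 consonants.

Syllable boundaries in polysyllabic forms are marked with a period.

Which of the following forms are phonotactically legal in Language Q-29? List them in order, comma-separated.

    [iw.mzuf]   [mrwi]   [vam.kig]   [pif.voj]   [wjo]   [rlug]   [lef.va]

[vam.kig]

[iw.mzuf] — violates constraint 3: syllable 2 onset /mz/: /m/ (nasal, 3) → /z/ (fricative, 2) does not rise → phonotactically illegal
[mrwi] — violates constraint 5: syllable 1 onset /mrw/ has 3 consonants (> 2) → phonotactically illegal
[vam.kig] — σ1 onset /v/, coda /m/ ok; σ2 onset /k/, coda /g/ ok → phonotactically legal
[pif.voj] — violates constraint 4: contains banned sequence /fv/ → phonotactically illegal
[wjo] — violates constraint 3: syllable 1 onset /wj/: /w/ (glide, 5) → /j/ (glide, 5) does not rise → phonotactically illegal
[rlug] — violates constraint 3: syllable 1 onset /rl/: /r/ (liquid, 4) → /l/ (liquid, 4) does not rise → phonotactically illegal
[lef.va] — violates constraint 4: contains banned sequence /fv/ → phonotactically illegal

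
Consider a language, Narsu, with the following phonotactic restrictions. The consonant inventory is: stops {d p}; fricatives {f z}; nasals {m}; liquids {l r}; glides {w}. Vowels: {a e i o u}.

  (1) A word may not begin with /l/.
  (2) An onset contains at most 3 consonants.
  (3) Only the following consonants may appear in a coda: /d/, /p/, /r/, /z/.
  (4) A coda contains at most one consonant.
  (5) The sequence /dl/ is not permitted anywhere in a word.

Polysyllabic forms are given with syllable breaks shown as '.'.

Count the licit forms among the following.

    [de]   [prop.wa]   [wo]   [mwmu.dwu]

4

[de] — σ1 onset /d/, coda /∅/ ok → licit
[prop.wa] — σ1 onset /pr/ (2C), coda /p/ ok; σ2 onset /w/, coda /∅/ ok → licit
[wo] — σ1 onset /w/, coda /∅/ ok → licit
[mwmu.dwu] — σ1 onset /mwm/ (3C), coda /∅/ ok; σ2 onset /dw/ (2C), coda /∅/ ok → licit
Licit: [de], [prop.wa], [wo], [mwmu.dwu] → 4.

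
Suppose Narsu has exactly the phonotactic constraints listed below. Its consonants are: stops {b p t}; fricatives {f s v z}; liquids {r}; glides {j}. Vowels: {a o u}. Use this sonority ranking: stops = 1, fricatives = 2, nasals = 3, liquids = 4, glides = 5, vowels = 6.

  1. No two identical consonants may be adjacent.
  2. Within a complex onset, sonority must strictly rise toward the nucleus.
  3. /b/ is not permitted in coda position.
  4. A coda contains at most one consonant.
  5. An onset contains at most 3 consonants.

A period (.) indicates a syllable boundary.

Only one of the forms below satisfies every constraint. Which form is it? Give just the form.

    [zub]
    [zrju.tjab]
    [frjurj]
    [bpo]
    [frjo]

[zub] — violates constraint 3: syllable 1 coda contains /b/ → not permitted
[zrju.tjab] — violates constraint 3: syllable 2 coda contains /b/ → not permitted
[frjurj] — violates constraint 4: syllable 1 coda /rj/ has 2 consonants (> 1) → not permitted
[bpo] — violates constraint 2: syllable 1 onset /bp/: /b/ (stop, 1) → /p/ (stop, 1) does not rise → not permitted
[frjo] — σ1 onset /frj/ (2→4→5 rises), coda /∅/ ok → permitted

[frjo]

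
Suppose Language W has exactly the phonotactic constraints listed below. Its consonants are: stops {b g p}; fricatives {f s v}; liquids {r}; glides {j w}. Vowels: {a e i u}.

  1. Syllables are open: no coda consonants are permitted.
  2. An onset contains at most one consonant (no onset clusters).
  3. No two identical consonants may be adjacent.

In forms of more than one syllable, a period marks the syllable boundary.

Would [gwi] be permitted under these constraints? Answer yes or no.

[gwi] — violates constraint 2: syllable 1 onset /gw/ has 2 consonants (> 1) → not permitted

no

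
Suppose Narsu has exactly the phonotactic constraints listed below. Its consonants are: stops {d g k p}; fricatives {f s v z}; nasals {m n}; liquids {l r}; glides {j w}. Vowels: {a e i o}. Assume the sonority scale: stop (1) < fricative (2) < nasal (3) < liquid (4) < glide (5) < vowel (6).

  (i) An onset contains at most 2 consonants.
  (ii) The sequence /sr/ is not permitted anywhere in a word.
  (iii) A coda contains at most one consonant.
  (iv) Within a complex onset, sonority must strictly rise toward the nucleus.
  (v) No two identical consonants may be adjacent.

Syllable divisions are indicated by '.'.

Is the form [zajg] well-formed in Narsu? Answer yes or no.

[zajg] — violates constraint (iii): syllable 1 coda /jg/ has 2 consonants (> 1) → ill-formed

no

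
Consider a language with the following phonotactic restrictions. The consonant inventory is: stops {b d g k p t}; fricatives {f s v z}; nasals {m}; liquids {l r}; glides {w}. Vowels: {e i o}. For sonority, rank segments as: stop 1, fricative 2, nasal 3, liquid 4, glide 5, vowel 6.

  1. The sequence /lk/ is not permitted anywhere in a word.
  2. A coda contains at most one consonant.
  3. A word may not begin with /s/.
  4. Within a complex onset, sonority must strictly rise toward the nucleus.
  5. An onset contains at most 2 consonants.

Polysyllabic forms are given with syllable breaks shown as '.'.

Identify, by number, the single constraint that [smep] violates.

[smep]: word begins with /s/.
This is a violation of constraint 3: "A word may not begin with /s/."
The remaining constraints (1, 2, 4, 5) are satisfied.

3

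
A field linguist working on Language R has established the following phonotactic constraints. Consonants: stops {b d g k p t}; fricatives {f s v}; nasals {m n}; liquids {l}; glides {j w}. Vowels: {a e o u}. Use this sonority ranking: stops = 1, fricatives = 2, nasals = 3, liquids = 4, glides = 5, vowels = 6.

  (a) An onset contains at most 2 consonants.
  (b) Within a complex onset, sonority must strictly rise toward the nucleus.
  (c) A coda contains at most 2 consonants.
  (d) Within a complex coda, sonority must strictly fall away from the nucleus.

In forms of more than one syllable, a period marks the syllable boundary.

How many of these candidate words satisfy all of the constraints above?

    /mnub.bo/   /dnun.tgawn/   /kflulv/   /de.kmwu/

/mnub.bo/ — violates constraint (b): syllable 1 onset /mn/: /m/ (nasal, 3) → /n/ (nasal, 3) does not rise → illicit
/dnun.tgawn/ — violates constraint (b): syllable 2 onset /tg/: /t/ (stop, 1) → /g/ (stop, 1) does not rise → illicit
/kflulv/ — violates constraint (a): syllable 1 onset /kfl/ has 3 consonants (> 2) → illicit
/de.kmwu/ — violates constraint (a): syllable 2 onset /kmw/ has 3 consonants (> 2) → illicit
No form is licit → 0.

0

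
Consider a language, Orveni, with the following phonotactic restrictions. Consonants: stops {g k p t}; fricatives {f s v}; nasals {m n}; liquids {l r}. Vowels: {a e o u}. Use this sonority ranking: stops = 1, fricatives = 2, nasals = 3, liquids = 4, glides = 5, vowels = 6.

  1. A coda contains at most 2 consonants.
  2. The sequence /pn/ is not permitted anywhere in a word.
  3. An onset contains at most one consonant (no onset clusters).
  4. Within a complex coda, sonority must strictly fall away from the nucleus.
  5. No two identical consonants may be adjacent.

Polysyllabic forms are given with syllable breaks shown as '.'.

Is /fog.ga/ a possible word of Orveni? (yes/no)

no

/fog.ga/ — violates constraint 5: adjacent identical consonants /gg/ → illicit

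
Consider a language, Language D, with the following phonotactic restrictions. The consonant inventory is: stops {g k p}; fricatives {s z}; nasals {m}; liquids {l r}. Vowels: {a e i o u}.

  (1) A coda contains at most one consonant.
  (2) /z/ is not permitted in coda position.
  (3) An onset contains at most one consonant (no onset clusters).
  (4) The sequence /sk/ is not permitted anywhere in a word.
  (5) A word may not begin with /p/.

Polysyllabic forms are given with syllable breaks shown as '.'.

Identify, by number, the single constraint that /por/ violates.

5

/por/: word begins with /p/.
This is a violation of constraint 5: "A word may not begin with /p/."
The remaining constraints (1, 2, 3, 4) are satisfied.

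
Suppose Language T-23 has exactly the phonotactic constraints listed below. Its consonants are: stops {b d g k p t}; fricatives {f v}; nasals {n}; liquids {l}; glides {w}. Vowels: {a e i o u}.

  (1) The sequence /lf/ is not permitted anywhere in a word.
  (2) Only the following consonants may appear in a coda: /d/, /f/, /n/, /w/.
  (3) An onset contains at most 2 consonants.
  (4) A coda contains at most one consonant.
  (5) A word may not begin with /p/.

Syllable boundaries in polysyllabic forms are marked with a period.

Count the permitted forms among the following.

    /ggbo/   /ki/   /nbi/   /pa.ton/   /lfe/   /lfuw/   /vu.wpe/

3

/ggbo/ — violates constraint 3: syllable 1 onset /ggb/ has 3 consonants (> 2) → not permitted
/ki/ — σ1 onset /k/, coda /∅/ ok → permitted
/nbi/ — σ1 onset /nb/ (2C), coda /∅/ ok → permitted
/pa.ton/ — violates constraint 5: word begins with /p/ → not permitted
/lfe/ — violates constraint 1: contains banned sequence /lf/ → not permitted
/lfuw/ — violates constraint 1: contains banned sequence /lf/ → not permitted
/vu.wpe/ — σ1 onset /v/, coda /∅/ ok; σ2 onset /wp/ (2C), coda /∅/ ok → permitted
Permitted: /ki/, /nbi/, /vu.wpe/ → 3.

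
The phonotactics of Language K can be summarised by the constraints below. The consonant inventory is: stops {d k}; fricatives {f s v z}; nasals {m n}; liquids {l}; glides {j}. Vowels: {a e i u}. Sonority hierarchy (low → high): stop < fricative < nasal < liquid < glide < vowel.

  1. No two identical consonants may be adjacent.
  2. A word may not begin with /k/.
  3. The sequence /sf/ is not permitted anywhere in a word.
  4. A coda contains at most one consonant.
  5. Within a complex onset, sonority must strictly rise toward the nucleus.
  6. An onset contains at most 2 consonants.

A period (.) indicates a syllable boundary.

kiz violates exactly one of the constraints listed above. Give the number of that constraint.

2

kiz: word begins with /k/.
This is a violation of constraint 2: "A word may not begin with /k/."
The remaining constraints (1, 3, 4, 5, 6) are satisfied.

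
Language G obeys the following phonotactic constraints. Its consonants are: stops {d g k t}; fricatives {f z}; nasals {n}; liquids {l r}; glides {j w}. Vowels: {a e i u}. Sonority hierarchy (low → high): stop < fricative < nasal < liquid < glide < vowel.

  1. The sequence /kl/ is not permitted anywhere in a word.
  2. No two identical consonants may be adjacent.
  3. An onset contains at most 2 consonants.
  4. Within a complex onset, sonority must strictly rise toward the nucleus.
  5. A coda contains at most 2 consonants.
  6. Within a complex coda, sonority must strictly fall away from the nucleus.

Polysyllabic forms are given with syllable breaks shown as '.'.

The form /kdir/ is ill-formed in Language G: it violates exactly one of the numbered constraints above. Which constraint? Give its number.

/kdir/: syllable 1 onset /kd/: /k/ (stop, 1) → /d/ (stop, 1) does not rise.
This is a violation of constraint 4: "Within a complex onset, sonority must strictly rise toward the nucleus."
The remaining constraints (1, 2, 3, 5, 6) are satisfied.

4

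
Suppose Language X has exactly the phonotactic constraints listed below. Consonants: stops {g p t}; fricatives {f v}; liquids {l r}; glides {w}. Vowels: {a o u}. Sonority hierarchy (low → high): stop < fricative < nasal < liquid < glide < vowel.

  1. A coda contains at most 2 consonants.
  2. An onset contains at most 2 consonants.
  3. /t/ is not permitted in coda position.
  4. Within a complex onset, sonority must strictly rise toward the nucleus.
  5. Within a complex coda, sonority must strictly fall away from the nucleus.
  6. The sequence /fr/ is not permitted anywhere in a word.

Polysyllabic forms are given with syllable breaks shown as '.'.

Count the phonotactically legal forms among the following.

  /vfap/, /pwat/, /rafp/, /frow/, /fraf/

/vfap/ — violates constraint 4: syllable 1 onset /vf/: /v/ (fricative, 2) → /f/ (fricative, 2) does not rise → phonotactically illegal
/pwat/ — violates constraint 3: syllable 1 coda contains /t/ → phonotactically illegal
/rafp/ — σ1 onset /r/, coda /fp/ (2→1 falls) ok → phonotactically legal
/frow/ — violates constraint 6: contains banned sequence /fr/ → phonotactically illegal
/fraf/ — violates constraint 6: contains banned sequence /fr/ → phonotactically illegal
Phonotactically legal: /rafp/ → 1.

1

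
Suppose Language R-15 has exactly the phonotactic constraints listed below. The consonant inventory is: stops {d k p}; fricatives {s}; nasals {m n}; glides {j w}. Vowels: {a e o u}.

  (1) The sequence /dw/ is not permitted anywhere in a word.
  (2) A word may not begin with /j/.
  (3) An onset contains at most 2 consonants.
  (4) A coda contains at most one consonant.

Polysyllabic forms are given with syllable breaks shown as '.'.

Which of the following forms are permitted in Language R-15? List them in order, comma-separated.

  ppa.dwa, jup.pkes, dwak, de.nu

ppa.dwa — violates constraint 1: contains banned sequence /dw/ → not permitted
jup.pkes — violates constraint 2: word begins with /j/ → not permitted
dwak — violates constraint 1: contains banned sequence /dw/ → not permitted
de.nu — σ1 onset /d/, coda /∅/ ok; σ2 onset /n/, coda /∅/ ok → permitted

de.nu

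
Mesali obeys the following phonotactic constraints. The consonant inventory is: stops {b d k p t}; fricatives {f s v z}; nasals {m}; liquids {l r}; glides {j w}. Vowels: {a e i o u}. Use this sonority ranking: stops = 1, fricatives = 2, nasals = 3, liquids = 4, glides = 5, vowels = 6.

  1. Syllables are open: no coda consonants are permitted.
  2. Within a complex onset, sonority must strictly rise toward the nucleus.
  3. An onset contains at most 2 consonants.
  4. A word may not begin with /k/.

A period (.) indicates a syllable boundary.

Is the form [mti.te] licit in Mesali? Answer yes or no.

no

[mti.te] — violates constraint 2: syllable 1 onset /mt/: /m/ (nasal, 3) → /t/ (stop, 1) does not rise → illicit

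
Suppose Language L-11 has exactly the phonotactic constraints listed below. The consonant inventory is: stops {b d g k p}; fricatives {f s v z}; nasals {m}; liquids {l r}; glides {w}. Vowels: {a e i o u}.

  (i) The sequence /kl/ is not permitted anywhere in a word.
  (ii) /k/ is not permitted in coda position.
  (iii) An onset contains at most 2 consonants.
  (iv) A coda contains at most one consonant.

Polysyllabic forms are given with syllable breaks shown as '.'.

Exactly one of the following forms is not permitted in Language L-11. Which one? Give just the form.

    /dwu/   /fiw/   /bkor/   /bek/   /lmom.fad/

/bek/

/dwu/ — σ1 onset /dw/ (2C), coda /∅/ ok → permitted
/fiw/ — σ1 onset /f/, coda /w/ ok → permitted
/bkor/ — σ1 onset /bk/ (2C), coda /r/ ok → permitted
/bek/ — violates constraint (ii): syllable 1 coda contains /k/ → not permitted
/lmom.fad/ — σ1 onset /lm/ (2C), coda /m/ ok; σ2 onset /f/, coda /d/ ok → permitted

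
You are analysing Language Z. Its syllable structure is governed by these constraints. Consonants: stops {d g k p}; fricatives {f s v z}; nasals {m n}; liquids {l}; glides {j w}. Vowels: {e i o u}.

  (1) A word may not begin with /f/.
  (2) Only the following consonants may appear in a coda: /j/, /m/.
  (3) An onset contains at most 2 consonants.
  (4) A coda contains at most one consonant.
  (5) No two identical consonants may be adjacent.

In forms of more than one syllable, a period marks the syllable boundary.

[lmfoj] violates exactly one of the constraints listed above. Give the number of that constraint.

[lmfoj]: syllable 1 onset /lmf/ has 3 consonants (> 2).
This is a violation of constraint 3: "An onset contains at most 2 consonants."
The remaining constraints (1, 2, 4, 5) are satisfied.

3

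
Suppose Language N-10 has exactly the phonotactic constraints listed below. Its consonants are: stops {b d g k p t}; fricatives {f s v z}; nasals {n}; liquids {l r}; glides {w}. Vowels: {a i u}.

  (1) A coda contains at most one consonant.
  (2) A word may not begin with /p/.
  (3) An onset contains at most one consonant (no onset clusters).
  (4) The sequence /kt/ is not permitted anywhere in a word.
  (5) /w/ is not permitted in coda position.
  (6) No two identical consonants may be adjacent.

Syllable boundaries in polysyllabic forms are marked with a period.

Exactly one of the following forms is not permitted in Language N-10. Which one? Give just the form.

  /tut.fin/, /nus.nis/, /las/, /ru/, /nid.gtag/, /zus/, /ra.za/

/tut.fin/ — σ1 onset /t/, coda /t/ ok; σ2 onset /f/, coda /n/ ok → permitted
/nus.nis/ — σ1 onset /n/, coda /s/ ok; σ2 onset /n/, coda /s/ ok → permitted
/las/ — σ1 onset /l/, coda /s/ ok → permitted
/ru/ — σ1 onset /r/, coda /∅/ ok → permitted
/nid.gtag/ — violates constraint 3: syllable 2 onset /gt/ has 2 consonants (> 1) → not permitted
/zus/ — σ1 onset /z/, coda /s/ ok → permitted
/ra.za/ — σ1 onset /r/, coda /∅/ ok; σ2 onset /z/, coda /∅/ ok → permitted

/nid.gtag/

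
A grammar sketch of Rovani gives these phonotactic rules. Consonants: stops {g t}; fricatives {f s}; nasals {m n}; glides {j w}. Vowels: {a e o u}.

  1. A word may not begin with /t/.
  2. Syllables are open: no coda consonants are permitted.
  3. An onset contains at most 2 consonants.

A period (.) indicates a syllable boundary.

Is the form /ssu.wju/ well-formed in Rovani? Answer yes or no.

yes

/ssu.wju/ — σ1 onset /ss/ (2C), coda /∅/ ok; σ2 onset /wj/ (2C), coda /∅/ ok → well-formed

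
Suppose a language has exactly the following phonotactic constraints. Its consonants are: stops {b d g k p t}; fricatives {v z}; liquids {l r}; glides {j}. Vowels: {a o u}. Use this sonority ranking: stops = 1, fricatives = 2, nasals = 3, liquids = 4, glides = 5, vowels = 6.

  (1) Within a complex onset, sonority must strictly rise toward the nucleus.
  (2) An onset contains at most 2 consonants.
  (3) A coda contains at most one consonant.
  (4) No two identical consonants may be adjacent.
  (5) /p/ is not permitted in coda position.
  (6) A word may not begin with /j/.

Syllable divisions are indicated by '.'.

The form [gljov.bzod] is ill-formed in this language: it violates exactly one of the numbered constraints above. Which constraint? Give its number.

2

[gljov.bzod]: syllable 1 onset /glj/ has 3 consonants (> 2).
This is a violation of constraint 2: "An onset contains at most 2 consonants."
The remaining constraints (1, 3, 4, 5, 6) are satisfied.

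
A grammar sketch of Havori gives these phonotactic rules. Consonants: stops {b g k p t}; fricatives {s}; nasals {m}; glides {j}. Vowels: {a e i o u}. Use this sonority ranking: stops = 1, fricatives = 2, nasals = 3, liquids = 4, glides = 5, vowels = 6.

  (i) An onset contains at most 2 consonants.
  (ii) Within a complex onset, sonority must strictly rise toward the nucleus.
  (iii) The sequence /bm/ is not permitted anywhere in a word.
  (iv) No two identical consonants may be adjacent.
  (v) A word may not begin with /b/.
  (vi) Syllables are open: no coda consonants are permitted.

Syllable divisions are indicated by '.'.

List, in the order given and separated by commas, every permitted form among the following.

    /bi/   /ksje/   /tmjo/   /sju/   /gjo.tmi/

/sju/, /gjo.tmi/

/bi/ — violates constraint (v): word begins with /b/ → not permitted
/ksje/ — violates constraint (i): syllable 1 onset /ksj/ has 3 consonants (> 2) → not permitted
/tmjo/ — violates constraint (i): syllable 1 onset /tmj/ has 3 consonants (> 2) → not permitted
/sju/ — σ1 onset /sj/ (2→5 rises), coda /∅/ ok → permitted
/gjo.tmi/ — σ1 onset /gj/ (1→5 rises), coda /∅/ ok; σ2 onset /tm/ (1→3 rises), coda /∅/ ok → permitted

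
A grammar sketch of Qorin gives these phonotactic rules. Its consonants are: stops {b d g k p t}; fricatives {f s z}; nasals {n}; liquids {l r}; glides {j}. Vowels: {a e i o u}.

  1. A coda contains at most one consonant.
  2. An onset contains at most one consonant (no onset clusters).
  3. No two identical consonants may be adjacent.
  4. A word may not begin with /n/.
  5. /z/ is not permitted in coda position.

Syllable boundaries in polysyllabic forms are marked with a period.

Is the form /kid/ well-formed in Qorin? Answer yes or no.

yes

/kid/ — σ1 onset /k/, coda /d/ ok → well-formed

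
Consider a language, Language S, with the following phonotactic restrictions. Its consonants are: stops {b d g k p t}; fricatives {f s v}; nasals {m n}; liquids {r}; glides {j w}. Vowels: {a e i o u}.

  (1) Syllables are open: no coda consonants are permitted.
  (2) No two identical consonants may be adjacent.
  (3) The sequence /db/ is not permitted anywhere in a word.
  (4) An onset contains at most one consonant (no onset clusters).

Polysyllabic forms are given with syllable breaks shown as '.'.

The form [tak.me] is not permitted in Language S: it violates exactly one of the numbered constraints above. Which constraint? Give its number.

[tak.me]: syllable 1 coda /k/ has 1 consonant (> 0).
This is a violation of constraint 1: "Syllables are open: no coda consonants are permitted."
The remaining constraints (2, 3, 4) are satisfied.

1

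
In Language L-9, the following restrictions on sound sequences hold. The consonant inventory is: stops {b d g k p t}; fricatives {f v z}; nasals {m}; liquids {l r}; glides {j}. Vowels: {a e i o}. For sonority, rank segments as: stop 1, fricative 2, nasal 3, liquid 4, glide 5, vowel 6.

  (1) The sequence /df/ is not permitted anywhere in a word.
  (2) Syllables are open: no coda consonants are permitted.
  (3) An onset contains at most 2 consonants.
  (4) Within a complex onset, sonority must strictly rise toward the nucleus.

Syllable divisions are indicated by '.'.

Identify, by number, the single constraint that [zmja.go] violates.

3

[zmja.go]: syllable 1 onset /zmj/ has 3 consonants (> 2).
This is a violation of constraint 3: "An onset contains at most 2 consonants."
The remaining constraints (1, 2, 4) are satisfied.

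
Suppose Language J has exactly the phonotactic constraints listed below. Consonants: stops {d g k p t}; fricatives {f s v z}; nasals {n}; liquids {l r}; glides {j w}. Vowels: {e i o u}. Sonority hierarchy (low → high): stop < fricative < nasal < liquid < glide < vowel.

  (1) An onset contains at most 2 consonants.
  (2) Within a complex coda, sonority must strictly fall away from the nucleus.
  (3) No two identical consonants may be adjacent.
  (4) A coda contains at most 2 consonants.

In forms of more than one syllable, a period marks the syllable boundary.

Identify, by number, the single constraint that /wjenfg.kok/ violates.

4

/wjenfg.kok/: syllable 1 coda /nfg/ has 3 consonants (> 2).
This is a violation of constraint 4: "A coda contains at most 2 consonants."
The remaining constraints (1, 2, 3) are satisfied.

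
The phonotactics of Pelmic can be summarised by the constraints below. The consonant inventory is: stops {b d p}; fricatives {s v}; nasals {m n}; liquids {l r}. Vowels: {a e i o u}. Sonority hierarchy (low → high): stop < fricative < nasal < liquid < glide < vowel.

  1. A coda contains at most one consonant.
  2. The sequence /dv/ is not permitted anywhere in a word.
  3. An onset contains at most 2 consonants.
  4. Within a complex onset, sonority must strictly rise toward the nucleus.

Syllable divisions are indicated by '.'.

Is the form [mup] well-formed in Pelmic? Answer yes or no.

[mup] — σ1 onset /m/, coda /p/ ok → well-formed

yes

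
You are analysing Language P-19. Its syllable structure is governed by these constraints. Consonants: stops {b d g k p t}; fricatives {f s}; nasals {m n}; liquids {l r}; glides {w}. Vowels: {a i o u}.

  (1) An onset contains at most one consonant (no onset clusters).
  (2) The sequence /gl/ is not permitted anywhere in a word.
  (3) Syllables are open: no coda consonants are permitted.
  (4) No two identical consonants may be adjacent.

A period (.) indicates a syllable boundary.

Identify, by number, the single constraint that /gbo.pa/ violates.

/gbo.pa/: syllable 1 onset /gb/ has 2 consonants (> 1).
This is a violation of constraint 1: "An onset contains at most one consonant (no onset clusters)."
The remaining constraints (2, 3, 4) are satisfied.

1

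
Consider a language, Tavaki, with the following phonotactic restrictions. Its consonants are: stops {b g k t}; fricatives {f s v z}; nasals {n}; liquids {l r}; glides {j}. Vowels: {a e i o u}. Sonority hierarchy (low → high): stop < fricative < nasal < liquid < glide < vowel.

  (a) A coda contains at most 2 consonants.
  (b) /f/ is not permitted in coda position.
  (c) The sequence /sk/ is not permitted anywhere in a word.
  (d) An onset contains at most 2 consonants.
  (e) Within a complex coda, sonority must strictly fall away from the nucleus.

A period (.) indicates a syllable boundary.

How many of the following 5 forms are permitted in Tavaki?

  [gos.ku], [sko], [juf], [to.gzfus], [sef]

0

[gos.ku] — violates constraint (c): contains banned sequence /sk/ → not permitted
[sko] — violates constraint (c): contains banned sequence /sk/ → not permitted
[juf] — violates constraint (b): syllable 1 coda contains /f/ → not permitted
[to.gzfus] — violates constraint (d): syllable 2 onset /gzf/ has 3 consonants (> 2) → not permitted
[sef] — violates constraint (b): syllable 1 coda contains /f/ → not permitted
No form is permitted → 0.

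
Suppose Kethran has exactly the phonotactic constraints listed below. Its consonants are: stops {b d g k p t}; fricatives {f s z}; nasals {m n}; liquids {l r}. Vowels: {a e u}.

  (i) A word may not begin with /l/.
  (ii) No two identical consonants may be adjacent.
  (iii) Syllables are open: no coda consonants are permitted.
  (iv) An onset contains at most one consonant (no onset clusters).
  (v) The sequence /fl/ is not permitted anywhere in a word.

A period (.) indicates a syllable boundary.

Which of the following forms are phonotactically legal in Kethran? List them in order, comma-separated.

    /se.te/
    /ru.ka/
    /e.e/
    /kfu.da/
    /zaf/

/se.te/, /ru.ka/, /e.e/

/se.te/ — σ1 onset /s/, coda /∅/ ok; σ2 onset /t/, coda /∅/ ok → phonotactically legal
/ru.ka/ — σ1 onset /r/, coda /∅/ ok; σ2 onset /k/, coda /∅/ ok → phonotactically legal
/e.e/ — σ1 onset /∅/, coda /∅/ ok; σ2 onset /∅/, coda /∅/ ok → phonotactically legal
/kfu.da/ — violates constraint (iv): syllable 1 onset /kf/ has 2 consonants (> 1) → phonotactically illegal
/zaf/ — violates constraint (iii): syllable 1 coda /f/ has 1 consonant (> 0) → phonotactically illegal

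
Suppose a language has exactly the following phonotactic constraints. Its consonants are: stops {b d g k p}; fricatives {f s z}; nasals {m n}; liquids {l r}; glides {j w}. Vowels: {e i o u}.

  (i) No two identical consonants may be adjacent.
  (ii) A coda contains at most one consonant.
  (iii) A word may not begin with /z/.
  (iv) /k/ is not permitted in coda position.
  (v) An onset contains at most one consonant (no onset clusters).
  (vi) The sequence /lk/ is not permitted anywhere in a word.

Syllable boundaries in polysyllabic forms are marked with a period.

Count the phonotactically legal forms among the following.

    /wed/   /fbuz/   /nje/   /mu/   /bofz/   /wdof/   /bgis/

2

/wed/ — σ1 onset /w/, coda /d/ ok → phonotactically legal
/fbuz/ — violates constraint (v): syllable 1 onset /fb/ has 2 consonants (> 1) → phonotactically illegal
/nje/ — violates constraint (v): syllable 1 onset /nj/ has 2 consonants (> 1) → phonotactically illegal
/mu/ — σ1 onset /m/, coda /∅/ ok → phonotactically legal
/bofz/ — violates constraint (ii): syllable 1 coda /fz/ has 2 consonants (> 1) → phonotactically illegal
/wdof/ — violates constraint (v): syllable 1 onset /wd/ has 2 consonants (> 1) → phonotactically illegal
/bgis/ — violates constraint (v): syllable 1 onset /bg/ has 2 consonants (> 1) → phonotactically illegal
Phonotactically legal: /wed/, /mu/ → 2.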